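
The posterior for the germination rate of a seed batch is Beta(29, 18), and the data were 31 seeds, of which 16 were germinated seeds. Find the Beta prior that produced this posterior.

Beta(13, 3)

A Beta(a, b) prior with s successes and f failures in binomial data gives a Beta(a+s, b+f) posterior.
Subtract the data counts: 29−16=13, 18−15=3.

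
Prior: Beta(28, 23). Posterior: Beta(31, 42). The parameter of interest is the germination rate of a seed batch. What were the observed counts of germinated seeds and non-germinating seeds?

3 germinated seeds and 19 non-germinating seeds

Beta is conjugate to the binomial likelihood: posterior = Beta(a+s, b+f).
So s = 31 − 28 = 3 and f = 42 − 23 = 19.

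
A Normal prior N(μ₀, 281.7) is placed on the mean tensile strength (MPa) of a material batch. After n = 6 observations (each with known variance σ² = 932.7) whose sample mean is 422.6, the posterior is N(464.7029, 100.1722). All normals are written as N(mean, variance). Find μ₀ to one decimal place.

With known observation variance, the Normal–Normal posterior has precision τ_n = τ₀ + n/σ² and mean μ_n = (τ₀μ₀ + (n/σ²)x̄)/τ_n.
Here τ₀ = 1/281.7 = 0.003550 and τ_data = 6/932.7 = 0.006433, so τ_n = 0.009983.
Rearranging for μ₀: μ₀ = (μ_n·τ_n − τ_data·x̄)/τ₀ = (464.7029·0.009983 − 0.006433·422.6) / 0.003550 = 1.920543/0.003550 ≈ 541.0.

μ₀ = 541.0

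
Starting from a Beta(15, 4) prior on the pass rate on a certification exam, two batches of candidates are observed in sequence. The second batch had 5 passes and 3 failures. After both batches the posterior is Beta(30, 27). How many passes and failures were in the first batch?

Sequential conjugate updates are equivalent to a single update on the pooled data, so total successes = posterior α − prior α and total failures = posterior β − prior β.
Total across both batches: 30−15=15 passes, 27−4=23 failures.
Subtract the second batch: 15−5=10 passes and 23−3=20 failures.

10 passes and 20 failures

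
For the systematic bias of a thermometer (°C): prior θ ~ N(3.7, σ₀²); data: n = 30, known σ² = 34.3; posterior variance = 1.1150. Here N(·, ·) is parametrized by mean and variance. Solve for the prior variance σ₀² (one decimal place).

Posterior precision equals prior precision plus data precision: 1/σ_n² = 1/σ₀² + n/σ².
So 1/σ₀² = 1/1.1150 − 30/34.3 = 0.896861 − 0.874636 = 0.022225.
Hence σ₀² = 1/0.022225 ≈ 45.0.

σ₀² = 45.0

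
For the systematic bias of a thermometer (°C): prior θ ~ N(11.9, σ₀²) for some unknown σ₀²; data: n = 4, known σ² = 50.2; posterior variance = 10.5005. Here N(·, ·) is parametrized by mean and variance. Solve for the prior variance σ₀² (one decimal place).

Posterior precision equals prior precision plus data precision: 1/σ_n² = 1/σ₀² + n/σ².
So 1/σ₀² = 1/10.5005 − 4/50.2 = 0.095234 − 0.079681 = 0.015553.
Hence σ₀² = 1/0.015553 ≈ 64.3.

σ₀² = 64.3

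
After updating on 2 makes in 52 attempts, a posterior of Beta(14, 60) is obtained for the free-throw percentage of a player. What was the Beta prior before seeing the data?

Beta(12, 10)

Under Beta–binomial conjugacy the posterior parameters are (α+s, β+f).
So α = 14 − 2 = 12 and β = 60 − 50 = 10.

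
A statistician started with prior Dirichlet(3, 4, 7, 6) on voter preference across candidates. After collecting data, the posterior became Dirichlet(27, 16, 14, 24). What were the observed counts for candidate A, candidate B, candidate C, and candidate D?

For a Dirichlet(α) prior with multinomial counts c, the posterior is Dirichlet(α + c) componentwise.
Counts are posterior − prior componentwise: 27−3=24, 16−4=12, 14−7=7, 24−6=18.

counts (24, 12, 7, 18)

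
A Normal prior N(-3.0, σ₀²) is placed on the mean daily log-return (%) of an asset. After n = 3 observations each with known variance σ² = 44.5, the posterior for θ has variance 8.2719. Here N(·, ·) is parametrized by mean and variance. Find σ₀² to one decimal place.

For the Normal–Normal model with known σ², precisions add: τ_n = τ₀ + n/σ².
So 1/σ₀² = 1/8.2719 − 3/44.5 = 0.120891 − 0.067416 = 0.053475.
Hence σ₀² = 1/0.053475 ≈ 18.7.

σ₀² = 18.7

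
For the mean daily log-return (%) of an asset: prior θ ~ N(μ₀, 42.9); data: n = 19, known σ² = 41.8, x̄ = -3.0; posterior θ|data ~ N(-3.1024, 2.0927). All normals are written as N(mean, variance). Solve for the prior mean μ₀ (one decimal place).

With known observation variance, the Normal–Normal posterior has precision τ_n = τ₀ + n/σ² and mean μ_n = (τ₀μ₀ + (n/σ²)x̄)/τ_n.
Here τ₀ = 1/42.9 = 0.023310 and τ_data = 19/41.8 = 0.454545, so τ_n = 0.477855.
Rearranging for μ₀: μ₀ = (μ_n·τ_n − τ_data·x̄)/τ₀ = (-3.1024·0.477855 − 0.454545·-3.0) / 0.023310 = -0.118862/0.023310 ≈ -5.1.

μ₀ = -5.1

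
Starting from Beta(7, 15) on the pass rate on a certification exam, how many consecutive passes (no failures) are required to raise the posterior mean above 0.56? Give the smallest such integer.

After k passes and 0 failures the posterior is Beta(7+k, 15), with mean (7+k)/(7+15+k).
Set (7+k)/(22+k) > 0.56 and solve: k > (0.56·22 − 7)/(1 − 0.56) = 12.091.
The smallest integer exceeding 12.091 is 13, and checking k=13: (20)/(35) = 0.5714 > 0.56.

k = 13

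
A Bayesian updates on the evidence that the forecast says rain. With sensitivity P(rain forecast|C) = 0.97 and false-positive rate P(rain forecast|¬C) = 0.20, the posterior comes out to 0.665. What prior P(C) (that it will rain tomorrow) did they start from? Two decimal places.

P(C) = 0.29

Bayes' rule in odds form gives O(C|E) = O(C)·[P(E|C)/P(E|¬C)], hence O(C) = O(C|E)/LR.
Posterior odds = 0.665/(1−0.665) = 1.9851. LR = 0.97/0.20 = 4.8500.
Prior odds = 1.9851/4.8500 = 0.4093, so P(C) = 0.4093/(1+0.4093) ≈ 0.29.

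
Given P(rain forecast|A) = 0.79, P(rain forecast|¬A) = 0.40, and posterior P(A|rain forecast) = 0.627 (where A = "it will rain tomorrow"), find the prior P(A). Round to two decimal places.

P(A) = 0.46

In odds form, posterior odds = prior odds × likelihood ratio, so prior odds = posterior odds ÷ LR.
Posterior odds = 0.627/(1−0.627) = 1.6810. LR = 0.79/0.40 = 1.9750.
Prior odds = 1.6810/1.9750 = 0.8511, so P(A) = 0.8511/(1+0.8511) ≈ 0.46.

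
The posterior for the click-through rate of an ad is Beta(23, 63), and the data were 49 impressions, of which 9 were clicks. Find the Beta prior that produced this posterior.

A Beta(a, b) prior with s successes and f failures in binomial data gives a Beta(a+s, b+f) posterior.
So a = 23 − 9 = 14 and b = 63 − 40 = 23.

Beta(14, 23)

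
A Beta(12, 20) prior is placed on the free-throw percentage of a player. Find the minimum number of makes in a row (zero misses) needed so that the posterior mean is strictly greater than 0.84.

After k makes and 0 misses the posterior is Beta(12+k, 20), with mean (12+k)/(12+20+k).
Set (12+k)/(32+k) > 0.84 and solve: k > (0.84·32 − 12)/(1 − 0.84) = 93.000.
The smallest integer exceeding 93.000 is 94.

k = 94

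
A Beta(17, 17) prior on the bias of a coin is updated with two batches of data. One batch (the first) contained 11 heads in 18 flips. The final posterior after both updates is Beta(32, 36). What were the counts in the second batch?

4 heads and 12 tails

Because Beta–binomial updating is additive in the counts, the combined data contributed (α_post−α_prior, β_post−β_prior) successes and failures.
Total across both batches: 32−17=15 heads, 36−17=19 tails.
Subtract the first batch: 15−11=4 heads and 19−7=12 tails.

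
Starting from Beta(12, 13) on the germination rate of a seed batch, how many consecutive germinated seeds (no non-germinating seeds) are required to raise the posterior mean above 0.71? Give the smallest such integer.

k = 20

After k germinated seeds and 0 non-germinating seeds the posterior is Beta(12+k, 13), with mean (12+k)/(12+13+k).
Set (12+k)/(25+k) > 0.71 and solve: k > (0.71·25 − 12)/(1 − 0.71) = 19.828.
The smallest integer exceeding 19.828 is 20, and checking k=20: (32)/(45) = 0.7111 > 0.71.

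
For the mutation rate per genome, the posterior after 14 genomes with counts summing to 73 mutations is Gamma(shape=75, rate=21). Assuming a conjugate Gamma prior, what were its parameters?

Gamma(shape=2, rate=7)

Gamma–Poisson conjugacy: posterior shape = α + Σxᵢ, posterior rate = β + n.
So α = 75 − 73 = 2 and β = 21 − 14 = 7.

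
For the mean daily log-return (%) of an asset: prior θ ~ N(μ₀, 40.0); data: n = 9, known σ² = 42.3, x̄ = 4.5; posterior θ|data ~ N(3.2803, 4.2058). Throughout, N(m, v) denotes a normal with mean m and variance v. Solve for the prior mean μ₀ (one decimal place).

With known observation variance, the Normal–Normal posterior has precision τ_n = τ₀ + n/σ² and mean μ_n = (τ₀μ₀ + (n/σ²)x̄)/τ_n.
Here τ₀ = 1/40.0 = 0.025000 and τ_data = 9/42.3 = 0.212766, so τ_n = 0.237766.
Rearranging for μ₀: μ₀ = (μ_n·τ_n − τ_data·x̄)/τ₀ = (3.2803·0.237766 − 0.212766·4.5) / 0.025000 = -0.177503/0.025000 ≈ -7.1.

μ₀ = -7.1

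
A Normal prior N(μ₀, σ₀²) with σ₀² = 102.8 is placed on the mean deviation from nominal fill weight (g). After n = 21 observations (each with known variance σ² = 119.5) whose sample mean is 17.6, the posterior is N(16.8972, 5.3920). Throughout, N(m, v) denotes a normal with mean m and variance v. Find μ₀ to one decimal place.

μ₀ = 4.2

The posterior mean is a precision-weighted average: μ_n = (τ₀μ₀ + τ_data·x̄)/(τ₀+τ_data), with τ₀=1/σ₀² and τ_data=n/σ².
Here τ₀ = 1/102.8 = 0.009728 and τ_data = 21/119.5 = 0.175732, so τ_n = 0.185460.
Rearranging for μ₀: μ₀ = (μ_n·τ_n − τ_data·x̄)/τ₀ = (16.8972·0.185460 − 0.175732·17.6) / 0.009728 = 0.040872/0.009728 ≈ 4.2.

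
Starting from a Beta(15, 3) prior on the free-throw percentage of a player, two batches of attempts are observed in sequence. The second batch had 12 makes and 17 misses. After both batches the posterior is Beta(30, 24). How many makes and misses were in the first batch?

Sequential conjugate updates are equivalent to a single update on the pooled data, so total successes = posterior α − prior α and total failures = posterior β − prior β.
Total across both batches: 30−15=15 makes, 24−3=21 misses.
Subtract the second batch: 15−12=3 makes and 21−17=4 misses.

3 makes and 4 misses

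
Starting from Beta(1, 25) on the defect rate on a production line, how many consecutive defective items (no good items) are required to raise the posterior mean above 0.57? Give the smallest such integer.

After k defective items and 0 good items the posterior is Beta(1+k, 25), with mean (1+k)/(1+25+k).
Set (1+k)/(26+k) > 0.57 and solve: k > (0.57·26 − 1)/(1 − 0.57) = 32.140.
The smallest integer exceeding 32.140 is 33, and checking k=33: (34)/(59) = 0.5763 > 0.57.

k = 33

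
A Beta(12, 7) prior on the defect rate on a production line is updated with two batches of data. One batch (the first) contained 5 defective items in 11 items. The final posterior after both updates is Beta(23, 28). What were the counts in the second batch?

Because Beta–binomial updating is additive in the counts, the combined data contributed (α_post−α_prior, β_post−β_prior) successes and failures.
Total across both batches: 23−12=11 defective items, 28−7=21 good items.
Subtract the first batch: 11−5=6 defective items and 21−6=15 good items.

6 defective items and 15 good items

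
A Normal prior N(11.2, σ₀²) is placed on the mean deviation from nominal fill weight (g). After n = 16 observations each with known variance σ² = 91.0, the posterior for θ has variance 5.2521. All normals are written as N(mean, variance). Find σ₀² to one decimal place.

Posterior precision equals prior precision plus data precision: 1/σ_n² = 1/σ₀² + n/σ².
So 1/σ₀² = 1/5.2521 − 16/91.0 = 0.190400 − 0.175824 = 0.014576.
Hence σ₀² = 1/0.014576 ≈ 68.6.

σ₀² = 68.6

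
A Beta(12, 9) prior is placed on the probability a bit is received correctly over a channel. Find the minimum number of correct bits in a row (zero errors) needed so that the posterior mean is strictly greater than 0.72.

k = 12

After k correct bits and 0 errors the posterior is Beta(12+k, 9), with mean (12+k)/(12+9+k).
Set (12+k)/(21+k) > 0.72 and solve: k > (0.72·21 − 12)/(1 − 0.72) = 11.143.
The smallest integer exceeding 11.143 is 12, and checking k=12: (24)/(33) = 0.7273 > 0.72.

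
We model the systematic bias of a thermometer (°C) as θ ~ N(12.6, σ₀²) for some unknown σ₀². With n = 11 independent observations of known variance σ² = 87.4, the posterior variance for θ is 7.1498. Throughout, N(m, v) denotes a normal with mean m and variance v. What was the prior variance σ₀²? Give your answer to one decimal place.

For the Normal–Normal model with known σ², precisions add: τ_n = τ₀ + n/σ².
So 1/σ₀² = 1/7.1498 − 11/87.4 = 0.139864 − 0.125858 = 0.014006.
Hence σ₀² = 1/0.014006 ≈ 71.4.

σ₀² = 71.4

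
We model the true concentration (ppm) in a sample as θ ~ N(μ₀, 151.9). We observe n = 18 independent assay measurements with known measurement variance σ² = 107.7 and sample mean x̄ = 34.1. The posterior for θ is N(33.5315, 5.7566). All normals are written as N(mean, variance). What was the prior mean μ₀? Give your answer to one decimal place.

μ₀ = 19.1

The posterior mean is a precision-weighted average: μ_n = (τ₀μ₀ + τ_data·x̄)/(τ₀+τ_data), with τ₀=1/σ₀² and τ_data=n/σ².
Here τ₀ = 1/151.9 = 0.006583 and τ_data = 18/107.7 = 0.167131, so τ_n = 0.173714.
Rearranging for μ₀: μ₀ = (μ_n·τ_n − τ_data·x̄)/τ₀ = (33.5315·0.173714 − 0.167131·34.1) / 0.006583 = 0.125724/0.006583 ≈ 19.1.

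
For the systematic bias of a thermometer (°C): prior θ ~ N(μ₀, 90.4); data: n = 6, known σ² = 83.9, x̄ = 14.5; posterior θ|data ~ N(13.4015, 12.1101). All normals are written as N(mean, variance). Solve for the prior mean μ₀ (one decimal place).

μ₀ = 6.3

The posterior mean is a precision-weighted average: μ_n = (τ₀μ₀ + τ_data·x̄)/(τ₀+τ_data), with τ₀=1/σ₀² and τ_data=n/σ².
Here τ₀ = 1/90.4 = 0.011062 and τ_data = 6/83.9 = 0.071514, so τ_n = 0.082576.
Rearranging for μ₀: μ₀ = (μ_n·τ_n − τ_data·x̄)/τ₀ = (13.4015·0.082576 − 0.071514·14.5) / 0.011062 = 0.069689/0.011062 ≈ 6.3.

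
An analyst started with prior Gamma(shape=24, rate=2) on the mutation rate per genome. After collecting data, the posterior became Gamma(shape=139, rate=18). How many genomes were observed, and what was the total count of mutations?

n = 16 genomes with total 115 mutations

Gamma–Poisson conjugacy: posterior shape = α + Σxᵢ, posterior rate = β + n.
Matching: Σxᵢ = 139 − 24 = 115 and n = 18 − 2 = 16.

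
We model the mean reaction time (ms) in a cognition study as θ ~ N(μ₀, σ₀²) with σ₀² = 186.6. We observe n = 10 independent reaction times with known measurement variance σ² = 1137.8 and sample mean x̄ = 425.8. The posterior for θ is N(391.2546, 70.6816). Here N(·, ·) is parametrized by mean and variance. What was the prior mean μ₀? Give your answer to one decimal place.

μ₀ = 334.6

The posterior mean is a precision-weighted average: μ_n = (τ₀μ₀ + τ_data·x̄)/(τ₀+τ_data), with τ₀=1/σ₀² and τ_data=n/σ².
Here τ₀ = 1/186.6 = 0.005359 and τ_data = 10/1137.8 = 0.008789, so τ_n = 0.014148.
Rearranging for μ₀: μ₀ = (μ_n·τ_n − τ_data·x̄)/τ₀ = (391.2546·0.014148 − 0.008789·425.8) / 0.005359 = 1.793114/0.005359 ≈ 334.6.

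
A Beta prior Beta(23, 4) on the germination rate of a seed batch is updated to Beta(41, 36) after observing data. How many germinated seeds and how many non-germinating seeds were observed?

A Beta(α, β) prior with s successes and f failures in binomial data gives a Beta(α+s, β+f) posterior.
So s = 41 − 23 = 18 and f = 36 − 4 = 32.

18 germinated seeds and 32 non-germinating seeds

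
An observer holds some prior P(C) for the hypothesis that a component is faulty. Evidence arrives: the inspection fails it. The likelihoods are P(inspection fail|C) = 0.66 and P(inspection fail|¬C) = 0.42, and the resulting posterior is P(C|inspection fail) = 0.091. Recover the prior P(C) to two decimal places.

P(C) = 0.06

In odds form, posterior odds = prior odds × likelihood ratio, so prior odds = posterior odds ÷ LR.
Posterior odds = 0.091/(1−0.091) = 0.1001. LR = 0.66/0.42 = 1.5714.
Prior odds = 0.1001/1.5714 = 0.0637, so P(C) = 0.0637/(1+0.0637) ≈ 0.06.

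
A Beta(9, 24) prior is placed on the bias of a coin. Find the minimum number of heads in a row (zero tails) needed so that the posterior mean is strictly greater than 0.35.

After k heads and 0 tails the posterior is Beta(9+k, 24), with mean (9+k)/(9+24+k).
Set (9+k)/(33+k) > 0.35 and solve: k > (0.35·33 − 9)/(1 − 0.35) = 3.923.
The smallest integer exceeding 3.923 is 4.

k = 4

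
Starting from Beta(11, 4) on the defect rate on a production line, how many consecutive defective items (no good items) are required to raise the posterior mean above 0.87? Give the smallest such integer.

After k defective items and 0 good items the posterior is Beta(11+k, 4), with mean (11+k)/(11+4+k).
Set (11+k)/(15+k) > 0.87 and solve: k > (0.87·15 − 11)/(1 − 0.87) = 15.769.
The smallest integer exceeding 15.769 is 16.

k = 16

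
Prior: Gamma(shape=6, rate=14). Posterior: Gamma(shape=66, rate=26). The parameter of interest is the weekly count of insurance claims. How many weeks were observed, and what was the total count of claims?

A Gamma(α, β) prior (rate parametrization) on a Poisson rate with n observations summing to S gives posterior Gamma(α+S, β+n).
Matching: Σxᵢ = 66 − 6 = 60 and n = 26 − 14 = 12.

n = 12 weeks with total 60 claims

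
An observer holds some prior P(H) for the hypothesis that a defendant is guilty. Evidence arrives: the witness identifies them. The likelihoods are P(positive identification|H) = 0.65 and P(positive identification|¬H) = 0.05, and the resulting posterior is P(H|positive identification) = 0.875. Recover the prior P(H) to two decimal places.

Bayes' rule in odds form gives O(H|E) = O(H)·[P(E|H)/P(E|¬H)], hence O(H) = O(H|E)/LR.
Posterior odds = 0.875/(1−0.875) = 7.0000. LR = 0.65/0.05 = 13.0000.
Prior odds = 7.0000/13.0000 = 0.5385, so P(H) = 0.5385/(1+0.5385) ≈ 0.35.

P(H) = 0.35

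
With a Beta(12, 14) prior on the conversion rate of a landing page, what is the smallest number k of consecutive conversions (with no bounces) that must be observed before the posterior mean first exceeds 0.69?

k = 20

After k conversions and 0 bounces the posterior is Beta(12+k, 14), with mean (12+k)/(12+14+k).
Set (12+k)/(26+k) > 0.69 and solve: k > (0.69·26 − 12)/(1 − 0.69) = 19.161.
The smallest integer exceeding 19.161 is 20, and checking k=20: (32)/(46) = 0.6957 > 0.69.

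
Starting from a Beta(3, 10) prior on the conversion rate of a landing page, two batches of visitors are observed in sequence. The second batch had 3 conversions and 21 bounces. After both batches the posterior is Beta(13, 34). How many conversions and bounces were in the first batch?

7 conversions and 3 bounces

Because Beta–binomial updating is additive in the counts, the combined data contributed (α_post−α_prior, β_post−β_prior) successes and failures.
Total across both batches: 13−3=10 conversions, 34−10=24 bounces.
Subtract the second batch: 10−3=7 conversions and 24−21=3 bounces.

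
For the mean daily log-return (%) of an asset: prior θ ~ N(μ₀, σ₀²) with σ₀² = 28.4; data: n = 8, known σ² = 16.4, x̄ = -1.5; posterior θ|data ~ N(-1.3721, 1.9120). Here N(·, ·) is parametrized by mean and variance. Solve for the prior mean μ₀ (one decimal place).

With known observation variance, the Normal–Normal posterior has precision τ_n = τ₀ + n/σ² and mean μ_n = (τ₀μ₀ + (n/σ²)x̄)/τ_n.
Here τ₀ = 1/28.4 = 0.035211 and τ_data = 8/16.4 = 0.487805, so τ_n = 0.523016.
Rearranging for μ₀: μ₀ = (μ_n·τ_n − τ_data·x̄)/τ₀ = (-1.3721·0.523016 − 0.487805·-1.5) / 0.035211 = 0.014077/0.035211 ≈ 0.4.

μ₀ = 0.4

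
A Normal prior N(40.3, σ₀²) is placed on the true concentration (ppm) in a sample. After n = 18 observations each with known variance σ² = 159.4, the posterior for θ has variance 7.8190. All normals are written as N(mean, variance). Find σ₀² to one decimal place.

For the Normal–Normal model with known σ², precisions add: τ_n = τ₀ + n/σ².
So 1/σ₀² = 1/7.8190 − 18/159.4 = 0.127894 − 0.112923 = 0.014971.
Hence σ₀² = 1/0.014971 ≈ 66.8.

σ₀² = 66.8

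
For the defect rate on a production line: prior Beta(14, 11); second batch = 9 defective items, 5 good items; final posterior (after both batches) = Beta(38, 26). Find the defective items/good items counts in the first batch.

Because Beta–binomial updating is additive in the counts, the combined data contributed (α_post−α_prior, β_post−β_prior) successes and failures.
Total across both batches: 38−14=24 defective items, 26−11=15 good items.
Subtract the second batch: 24−9=15 defective items and 15−5=10 good items.

15 defective items and 10 good items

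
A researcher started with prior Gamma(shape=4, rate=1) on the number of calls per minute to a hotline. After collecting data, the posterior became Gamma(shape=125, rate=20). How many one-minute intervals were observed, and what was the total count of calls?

A Gamma(α, β) prior (rate parametrization) on a Poisson rate with n observations summing to S gives posterior Gamma(α+S, β+n).
Matching: Σxᵢ = 125 − 4 = 121 and n = 20 − 1 = 19.

n = 19 one-minute intervals with total 121 calls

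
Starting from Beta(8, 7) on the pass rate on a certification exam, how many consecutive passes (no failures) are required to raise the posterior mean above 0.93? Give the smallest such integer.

After k passes and 0 failures the posterior is Beta(8+k, 7), with mean (8+k)/(8+7+k).
Set (8+k)/(15+k) > 0.93 and solve: k > (0.93·15 − 8)/(1 − 0.93) = 85.000.
The smallest integer exceeding 85.000 is 86, and checking k=86: (94)/(101) = 0.9307 > 0.93.

k = 86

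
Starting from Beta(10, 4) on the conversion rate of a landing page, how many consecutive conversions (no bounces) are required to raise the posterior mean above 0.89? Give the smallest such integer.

After k conversions and 0 bounces the posterior is Beta(10+k, 4), with mean (10+k)/(10+4+k).
Set (10+k)/(14+k) > 0.89 and solve: k > (0.89·14 − 10)/(1 − 0.89) = 22.364.
The smallest integer exceeding 22.364 is 23.

k = 23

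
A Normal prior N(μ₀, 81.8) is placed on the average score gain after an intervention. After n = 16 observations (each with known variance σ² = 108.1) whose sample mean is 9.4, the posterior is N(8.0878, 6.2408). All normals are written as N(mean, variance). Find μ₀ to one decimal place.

The posterior mean is a precision-weighted average: μ_n = (τ₀μ₀ + τ_data·x̄)/(τ₀+τ_data), with τ₀=1/σ₀² and τ_data=n/σ².
Here τ₀ = 1/81.8 = 0.012225 and τ_data = 16/108.1 = 0.148011, so τ_n = 0.160236.
Rearranging for μ₀: μ₀ = (μ_n·τ_n − τ_data·x̄)/τ₀ = (8.0878·0.160236 − 0.148011·9.4) / 0.012225 = -0.095347/0.012225 ≈ -7.8.

μ₀ = -7.8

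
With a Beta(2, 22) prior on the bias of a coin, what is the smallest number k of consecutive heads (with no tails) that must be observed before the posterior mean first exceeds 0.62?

k = 34

After k heads and 0 tails the posterior is Beta(2+k, 22), with mean (2+k)/(2+22+k).
Set (2+k)/(24+k) > 0.62 and solve: k > (0.62·24 − 2)/(1 − 0.62) = 33.895.
The smallest integer exceeding 33.895 is 34, and checking k=34: (36)/(58) = 0.6207 > 0.62.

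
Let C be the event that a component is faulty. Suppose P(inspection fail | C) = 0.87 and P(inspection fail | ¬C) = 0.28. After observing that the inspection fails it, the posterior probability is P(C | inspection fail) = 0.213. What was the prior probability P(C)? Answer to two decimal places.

In odds form, posterior odds = prior odds × likelihood ratio, so prior odds = posterior odds ÷ LR.
Posterior odds = 0.213/(1−0.213) = 0.2706. LR = 0.87/0.28 = 3.1071.
Prior odds = 0.2706/3.1071 = 0.0871, so P(C) = 0.0871/(1+0.0871) ≈ 0.08.

P(C) = 0.08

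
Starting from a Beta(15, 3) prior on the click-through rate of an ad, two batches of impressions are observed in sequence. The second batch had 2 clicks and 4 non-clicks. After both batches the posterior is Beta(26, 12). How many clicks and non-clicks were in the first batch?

9 clicks and 5 non-clicks

Because Beta–binomial updating is additive in the counts, the combined data contributed (α_post−α_prior, β_post−β_prior) successes and failures.
Total across both batches: 26−15=11 clicks, 12−3=9 non-clicks.
Subtract the second batch: 11−2=9 clicks and 9−4=5 non-clicks.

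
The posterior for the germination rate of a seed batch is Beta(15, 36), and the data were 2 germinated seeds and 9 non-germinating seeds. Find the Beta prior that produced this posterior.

Beta(13, 27)

Beta is conjugate to the binomial likelihood: posterior = Beta(α+s, β+f).
Subtract the data counts: 15−2=13, 36−9=27.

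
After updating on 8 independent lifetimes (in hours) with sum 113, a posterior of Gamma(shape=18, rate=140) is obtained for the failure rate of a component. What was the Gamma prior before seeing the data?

Gamma–exponential conjugacy: posterior shape = α + n, posterior rate = β + Σtᵢ.
So α = 18 − 8 = 10 and β = 140 − 113 = 27.

Gamma(shape=10, rate=27)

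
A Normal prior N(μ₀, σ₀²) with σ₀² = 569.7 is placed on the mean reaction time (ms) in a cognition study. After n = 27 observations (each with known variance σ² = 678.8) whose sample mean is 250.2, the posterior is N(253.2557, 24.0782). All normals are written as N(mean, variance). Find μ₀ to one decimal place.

μ₀ = 322.5

The posterior mean is a precision-weighted average: μ_n = (τ₀μ₀ + τ_data·x̄)/(τ₀+τ_data), with τ₀=1/σ₀² and τ_data=n/σ².
Here τ₀ = 1/569.7 = 0.001755 and τ_data = 27/678.8 = 0.039776, so τ_n = 0.041531.
Rearranging for μ₀: μ₀ = (μ_n·τ_n − τ_data·x̄)/τ₀ = (253.2557·0.041531 − 0.039776·250.2) / 0.001755 = 0.566007/0.001755 ≈ 322.5.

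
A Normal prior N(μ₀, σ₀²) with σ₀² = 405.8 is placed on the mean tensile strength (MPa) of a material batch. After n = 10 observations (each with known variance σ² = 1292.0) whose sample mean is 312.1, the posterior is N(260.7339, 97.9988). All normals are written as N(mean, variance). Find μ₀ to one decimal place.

μ₀ = 99.4

With known observation variance, the Normal–Normal posterior has precision τ_n = τ₀ + n/σ² and mean μ_n = (τ₀μ₀ + (n/σ²)x̄)/τ_n.
Here τ₀ = 1/405.8 = 0.002464 and τ_data = 10/1292.0 = 0.007740, so τ_n = 0.010204.
Rearranging for μ₀: μ₀ = (μ_n·τ_n − τ_data·x̄)/τ₀ = (260.7339·0.010204 − 0.007740·312.1) / 0.002464 = 0.244875/0.002464 ≈ 99.4.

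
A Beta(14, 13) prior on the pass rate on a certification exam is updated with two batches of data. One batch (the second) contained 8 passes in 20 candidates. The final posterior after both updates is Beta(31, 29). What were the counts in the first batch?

Because Beta–binomial updating is additive in the counts, the combined data contributed (α_post−α_prior, β_post−β_prior) successes and failures.
Total across both batches: 31−14=17 passes, 29−13=16 failures.
Subtract the second batch: 17−8=9 passes and 16−12=4 failures.

9 passes and 4 failures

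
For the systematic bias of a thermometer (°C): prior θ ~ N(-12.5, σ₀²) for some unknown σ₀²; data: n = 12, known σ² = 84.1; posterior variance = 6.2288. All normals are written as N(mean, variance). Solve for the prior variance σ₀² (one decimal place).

For the Normal–Normal model with known σ², precisions add: τ_n = τ₀ + n/σ².
So 1/σ₀² = 1/6.2288 − 12/84.1 = 0.160545 − 0.142687 = 0.017858.
Hence σ₀² = 1/0.017858 ≈ 56.0.

σ₀² = 56.0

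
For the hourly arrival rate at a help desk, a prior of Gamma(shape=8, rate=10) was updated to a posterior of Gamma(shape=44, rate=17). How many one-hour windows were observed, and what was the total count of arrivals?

A Gamma(α, β) prior (rate parametrization) on a Poisson rate with n observations summing to S gives posterior Gamma(α+S, β+n).
Matching: Σxᵢ = 44 − 8 = 36 and n = 17 − 10 = 7.

n = 7 one-hour windows with total 36 arrivals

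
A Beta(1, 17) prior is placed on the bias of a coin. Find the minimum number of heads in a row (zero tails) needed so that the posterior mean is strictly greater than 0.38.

k = 10

After k heads and 0 tails the posterior is Beta(1+k, 17), with mean (1+k)/(1+17+k).
Set (1+k)/(18+k) > 0.38 and solve: k > (0.38·18 − 1)/(1 − 0.38) = 9.419.
The smallest integer exceeding 9.419 is 10.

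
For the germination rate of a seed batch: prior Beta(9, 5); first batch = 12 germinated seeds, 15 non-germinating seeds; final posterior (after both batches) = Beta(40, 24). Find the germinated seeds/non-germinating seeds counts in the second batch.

19 germinated seeds and 4 non-germinating seeds

Because Beta–binomial updating is additive in the counts, the combined data contributed (α_post−α_prior, β_post−β_prior) successes and failures.
Total across both batches: 40−9=31 germinated seeds, 24−5=19 non-germinating seeds.
Subtract the first batch: 31−12=19 germinated seeds and 19−15=4 non-germinating seeds.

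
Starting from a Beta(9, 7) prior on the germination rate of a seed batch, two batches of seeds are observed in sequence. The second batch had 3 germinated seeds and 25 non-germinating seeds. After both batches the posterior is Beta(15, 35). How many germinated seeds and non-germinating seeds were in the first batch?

Sequential conjugate updates are equivalent to a single update on the pooled data, so total successes = posterior α − prior α and total failures = posterior β − prior β.
Total across both batches: 15−9=6 germinated seeds, 35−7=28 non-germinating seeds.
Subtract the second batch: 6−3=3 germinated seeds and 28−25=3 non-germinating seeds.

3 germinated seeds and 3 non-germinating seeds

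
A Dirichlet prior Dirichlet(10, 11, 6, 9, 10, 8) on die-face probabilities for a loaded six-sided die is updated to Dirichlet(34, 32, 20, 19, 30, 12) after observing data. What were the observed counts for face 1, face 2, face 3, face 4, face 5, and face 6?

counts (24, 21, 14, 10, 20, 4)

For a Dirichlet(α) prior with multinomial counts c, the posterior is Dirichlet(α + c) componentwise.
Counts are posterior − prior componentwise: 34−10=24, 32−11=21, 20−6=14, 19−9=10, 30−10=20, 12−8=4.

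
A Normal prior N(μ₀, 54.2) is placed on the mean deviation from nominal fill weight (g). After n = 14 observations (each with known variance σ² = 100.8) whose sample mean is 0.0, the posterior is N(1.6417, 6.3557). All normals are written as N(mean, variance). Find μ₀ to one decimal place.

The posterior mean is a precision-weighted average: μ_n = (τ₀μ₀ + τ_data·x̄)/(τ₀+τ_data), with τ₀=1/σ₀² and τ_data=n/σ².
Here τ₀ = 1/54.2 = 0.018450 and τ_data = 14/100.8 = 0.138889, so τ_n = 0.157339.
Rearranging for μ₀: μ₀ = (μ_n·τ_n − τ_data·x̄)/τ₀ = (1.6417·0.157339 − 0.138889·0.0) / 0.018450 = 0.258303/0.018450 ≈ 14.0.

μ₀ = 14.0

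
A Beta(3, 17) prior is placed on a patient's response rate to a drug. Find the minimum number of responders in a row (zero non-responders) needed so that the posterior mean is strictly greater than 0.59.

After k responders and 0 non-responders the posterior is Beta(3+k, 17), with mean (3+k)/(3+17+k).
Set (3+k)/(20+k) > 0.59 and solve: k > (0.59·20 − 3)/(1 − 0.59) = 21.463.
The smallest integer exceeding 21.463 is 22.

k = 22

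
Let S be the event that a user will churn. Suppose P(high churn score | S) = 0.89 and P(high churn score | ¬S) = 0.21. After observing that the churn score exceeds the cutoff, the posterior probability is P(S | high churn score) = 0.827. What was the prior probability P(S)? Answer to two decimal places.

In odds form, posterior odds = prior odds × likelihood ratio, so prior odds = posterior odds ÷ LR.
Posterior odds = 0.827/(1−0.827) = 4.7803. LR = 0.89/0.21 = 4.2381.
Prior odds = 4.7803/4.2381 = 1.1279, so P(S) = 1.1279/(1+1.1279) ≈ 0.53.

P(S) = 0.53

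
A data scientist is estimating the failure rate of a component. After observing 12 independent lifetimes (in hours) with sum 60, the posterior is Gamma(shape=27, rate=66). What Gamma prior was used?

For an exponential likelihood with a Gamma(α, β) prior on the rate, n observations with total T give posterior Gamma(α+n, β+T).
So α = 27 − 12 = 15 and β = 66 − 60 = 6.

Gamma(shape=15, rate=6)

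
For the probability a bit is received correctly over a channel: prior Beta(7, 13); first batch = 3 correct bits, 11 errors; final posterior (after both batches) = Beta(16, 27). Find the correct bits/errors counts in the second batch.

6 correct bits and 3 errors

Because Beta–binomial updating is additive in the counts, the combined data contributed (α_post−α_prior, β_post−β_prior) successes and failures.
Total across both batches: 16−7=9 correct bits, 27−13=14 errors.
Subtract the first batch: 9−3=6 correct bits and 14−11=3 errors.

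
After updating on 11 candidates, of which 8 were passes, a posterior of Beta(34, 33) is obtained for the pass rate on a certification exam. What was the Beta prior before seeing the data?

Under Beta–binomial conjugacy the posterior parameters are (a+s, b+f).
Subtract the data counts: 34−8=26, 33−3=30.

Beta(26, 30)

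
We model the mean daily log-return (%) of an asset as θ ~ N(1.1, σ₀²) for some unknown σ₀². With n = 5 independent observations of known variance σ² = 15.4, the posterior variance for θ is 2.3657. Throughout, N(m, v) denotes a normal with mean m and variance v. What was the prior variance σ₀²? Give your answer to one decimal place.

σ₀² = 10.2

For the Normal–Normal model with known σ², precisions add: τ_n = τ₀ + n/σ².
So 1/σ₀² = 1/2.3657 − 5/15.4 = 0.422708 − 0.324675 = 0.098033.
Hence σ₀² = 1/0.098033 ≈ 10.2.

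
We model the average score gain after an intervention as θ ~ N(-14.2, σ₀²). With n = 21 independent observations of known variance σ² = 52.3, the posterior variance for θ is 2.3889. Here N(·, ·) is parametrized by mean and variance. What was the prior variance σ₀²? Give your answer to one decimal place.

Posterior precision equals prior precision plus data precision: 1/σ_n² = 1/σ₀² + n/σ².
So 1/σ₀² = 1/2.3889 − 21/52.3 = 0.418603 − 0.401530 = 0.017073.
Hence σ₀² = 1/0.017073 ≈ 58.6.

σ₀² = 58.6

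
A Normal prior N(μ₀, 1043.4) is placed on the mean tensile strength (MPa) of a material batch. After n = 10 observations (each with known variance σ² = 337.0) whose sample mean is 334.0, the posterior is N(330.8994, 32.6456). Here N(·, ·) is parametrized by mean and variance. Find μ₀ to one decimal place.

With known observation variance, the Normal–Normal posterior has precision τ_n = τ₀ + n/σ² and mean μ_n = (τ₀μ₀ + (n/σ²)x̄)/τ_n.
Here τ₀ = 1/1043.4 = 0.000958 and τ_data = 10/337.0 = 0.029674, so τ_n = 0.030632.
Rearranging for μ₀: μ₀ = (μ_n·τ_n − τ_data·x̄)/τ₀ = (330.8994·0.030632 − 0.029674·334.0) / 0.000958 = 0.224994/0.000958 ≈ 234.9.

μ₀ = 234.9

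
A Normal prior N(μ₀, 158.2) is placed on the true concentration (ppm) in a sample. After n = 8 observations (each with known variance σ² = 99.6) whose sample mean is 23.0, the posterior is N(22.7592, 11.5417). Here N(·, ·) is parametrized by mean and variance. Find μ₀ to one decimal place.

The posterior mean is a precision-weighted average: μ_n = (τ₀μ₀ + τ_data·x̄)/(τ₀+τ_data), with τ₀=1/σ₀² and τ_data=n/σ².
Here τ₀ = 1/158.2 = 0.006321 and τ_data = 8/99.6 = 0.080321, so τ_n = 0.086642.
Rearranging for μ₀: μ₀ = (μ_n·τ_n − τ_data·x̄)/τ₀ = (22.7592·0.086642 − 0.080321·23.0) / 0.006321 = 0.124520/0.006321 ≈ 19.7.

μ₀ = 19.7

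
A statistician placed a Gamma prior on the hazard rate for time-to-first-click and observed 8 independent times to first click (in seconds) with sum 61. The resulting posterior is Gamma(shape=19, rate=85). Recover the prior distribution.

Gamma(shape=11, rate=24)

For an exponential likelihood with a Gamma(α, β) prior on the rate, n observations with total T give posterior Gamma(α+n, β+T).
So α = 19 − 8 = 11 and β = 85 − 61 = 24.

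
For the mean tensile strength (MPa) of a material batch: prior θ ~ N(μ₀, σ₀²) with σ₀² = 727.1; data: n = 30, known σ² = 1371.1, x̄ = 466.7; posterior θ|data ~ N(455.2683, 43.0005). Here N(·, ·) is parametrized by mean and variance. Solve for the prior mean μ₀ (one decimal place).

μ₀ = 273.4

With known observation variance, the Normal–Normal posterior has precision τ_n = τ₀ + n/σ² and mean μ_n = (τ₀μ₀ + (n/σ²)x̄)/τ_n.
Here τ₀ = 1/727.1 = 0.001375 and τ_data = 30/1371.1 = 0.021880, so τ_n = 0.023255.
Rearranging for μ₀: μ₀ = (μ_n·τ_n − τ_data·x̄)/τ₀ = (455.2683·0.023255 − 0.021880·466.7) / 0.001375 = 0.375868/0.001375 ≈ 273.4.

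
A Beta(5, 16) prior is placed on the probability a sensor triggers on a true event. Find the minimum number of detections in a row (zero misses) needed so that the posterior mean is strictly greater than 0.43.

k = 8

After k detections and 0 misses the posterior is Beta(5+k, 16), with mean (5+k)/(5+16+k).
Set (5+k)/(21+k) > 0.43 and solve: k > (0.43·21 − 5)/(1 − 0.43) = 7.070.
The smallest integer exceeding 7.070 is 8.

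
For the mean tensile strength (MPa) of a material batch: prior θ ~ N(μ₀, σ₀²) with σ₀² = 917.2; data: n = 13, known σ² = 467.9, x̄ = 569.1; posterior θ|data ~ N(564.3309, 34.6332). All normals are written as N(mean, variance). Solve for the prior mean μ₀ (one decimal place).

μ₀ = 442.8

With known observation variance, the Normal–Normal posterior has precision τ_n = τ₀ + n/σ² and mean μ_n = (τ₀μ₀ + (n/σ²)x̄)/τ_n.
Here τ₀ = 1/917.2 = 0.001090 and τ_data = 13/467.9 = 0.027784, so τ_n = 0.028874.
Rearranging for μ₀: μ₀ = (μ_n·τ_n − τ_data·x̄)/τ₀ = (564.3309·0.028874 − 0.027784·569.1) / 0.001090 = 0.482616/0.001090 ≈ 442.8.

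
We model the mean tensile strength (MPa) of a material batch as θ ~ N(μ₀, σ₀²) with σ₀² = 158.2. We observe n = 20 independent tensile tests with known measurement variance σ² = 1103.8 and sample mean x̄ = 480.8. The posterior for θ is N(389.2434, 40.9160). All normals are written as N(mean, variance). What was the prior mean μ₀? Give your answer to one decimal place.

With known observation variance, the Normal–Normal posterior has precision τ_n = τ₀ + n/σ² and mean μ_n = (τ₀μ₀ + (n/σ²)x̄)/τ_n.
Here τ₀ = 1/158.2 = 0.006321 and τ_data = 20/1103.8 = 0.018119, so τ_n = 0.024440.
Rearranging for μ₀: μ₀ = (μ_n·τ_n − τ_data·x̄)/τ₀ = (389.2434·0.024440 − 0.018119·480.8) / 0.006321 = 0.801493/0.006321 ≈ 126.8.

μ₀ = 126.8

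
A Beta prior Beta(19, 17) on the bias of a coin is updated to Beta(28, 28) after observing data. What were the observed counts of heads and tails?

9 heads and 11 tails

Under Beta–binomial conjugacy the posterior parameters are (α+s, β+f).
So s = 28 − 19 = 9 and f = 28 − 17 = 11.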